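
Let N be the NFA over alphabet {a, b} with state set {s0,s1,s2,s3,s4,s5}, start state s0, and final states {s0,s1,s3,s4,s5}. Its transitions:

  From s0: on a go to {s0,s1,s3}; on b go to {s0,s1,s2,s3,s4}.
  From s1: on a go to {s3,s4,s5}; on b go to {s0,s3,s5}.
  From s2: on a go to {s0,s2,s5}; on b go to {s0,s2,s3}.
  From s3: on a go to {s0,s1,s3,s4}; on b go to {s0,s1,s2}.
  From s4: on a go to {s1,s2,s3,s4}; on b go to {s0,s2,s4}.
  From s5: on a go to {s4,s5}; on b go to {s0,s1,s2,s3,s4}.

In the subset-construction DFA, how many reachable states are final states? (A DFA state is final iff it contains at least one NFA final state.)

5

Start state of the DFA: {s0}.
{s0} --a--> {s0,s1,s3}  [new]
{s0} --b--> {s0,s1,s2,s3,s4}  [new]
{s0,s1,s3} --a--> {s0,s1,s3,s4,s5}  [new]
{s0,s1,s3} --b--> {s0,s1,s2,s3,s4,s5}  [new]
{s0,s1,s2,s3,s4} --a--> {s0,s1,s2,s3,s4,s5}  [seen]
{s0,s1,s2,s3,s4} --b--> {s0,s1,s2,s3,s4,s5}  [seen]
{s0,s1,s3,s4,s5} --a--> {s0,s1,s2,s3,s4,s5}  [seen]
{s0,s1,s3,s4,s5} --b--> {s0,s1,s2,s3,s4,s5}  [seen]
{s0,s1,s2,s3,s4,s5} --a--> {s0,s1,s2,s3,s4,s5}  [seen]
{s0,s1,s2,s3,s4,s5} --b--> {s0,s1,s2,s3,s4,s5}  [seen]
Reachable DFA states: {s0}, {s0,s1,s3}, {s0,s1,s2,s3,s4}, {s0,s1,s3,s4,s5}, {s0,s1,s2,s3,s4,s5}.
Accepting DFA states (contain an NFA accepting state): {s0}, {s0,s1,s3}, {s0,s1,s2,s3,s4}, {s0,s1,s3,s4,s5}, {s0,s1,s2,s3,s4,s5}.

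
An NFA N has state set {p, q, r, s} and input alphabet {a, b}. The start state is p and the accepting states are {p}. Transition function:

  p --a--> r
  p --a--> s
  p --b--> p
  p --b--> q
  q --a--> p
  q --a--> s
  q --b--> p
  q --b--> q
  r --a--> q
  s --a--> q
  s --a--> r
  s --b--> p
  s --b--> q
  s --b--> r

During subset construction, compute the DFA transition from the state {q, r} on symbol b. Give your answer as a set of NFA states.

{p, q}

δ(q,b) = {p, q}; δ(r,b) = ∅.
Union: {p, q}.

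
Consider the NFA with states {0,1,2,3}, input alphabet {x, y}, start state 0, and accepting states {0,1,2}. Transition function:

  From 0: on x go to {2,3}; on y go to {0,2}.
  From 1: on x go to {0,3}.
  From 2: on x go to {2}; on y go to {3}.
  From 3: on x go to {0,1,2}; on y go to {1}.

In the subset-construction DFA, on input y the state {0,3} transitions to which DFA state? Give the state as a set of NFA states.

{0,1,2}

δ(0,y) = {0,2}; δ(3,y) = {1}.
Union: {0,1,2}.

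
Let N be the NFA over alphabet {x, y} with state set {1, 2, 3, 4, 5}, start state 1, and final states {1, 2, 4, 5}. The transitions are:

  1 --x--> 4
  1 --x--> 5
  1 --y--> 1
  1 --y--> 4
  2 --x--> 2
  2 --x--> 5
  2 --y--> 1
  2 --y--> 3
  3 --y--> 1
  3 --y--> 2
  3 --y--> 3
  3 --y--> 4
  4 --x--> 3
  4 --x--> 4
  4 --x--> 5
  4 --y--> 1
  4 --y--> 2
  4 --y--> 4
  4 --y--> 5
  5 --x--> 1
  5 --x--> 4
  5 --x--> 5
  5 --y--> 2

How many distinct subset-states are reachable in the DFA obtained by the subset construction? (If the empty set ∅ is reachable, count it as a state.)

Start state of the DFA: {1}.
{1} --x--> {4, 5}  [new]
{1} --y--> {1, 4}  [new]
{4, 5} --x--> {1, 3, 4, 5}  [new]
{4, 5} --y--> {1, 2, 4, 5}  [new]
{1, 4} --x--> {3, 4, 5}  [new]
{1, 4} --y--> {1, 2, 4, 5}  [seen]
{1, 3, 4, 5} --x--> {1, 3, 4, 5}  [seen]
{1, 3, 4, 5} --y--> {1, 2, 3, 4, 5}  [new]
{1, 2, 4, 5} --x--> {1, 2, 3, 4, 5}  [seen]
{1, 2, 4, 5} --y--> {1, 2, 3, 4, 5}  [seen]
{3, 4, 5} --x--> {1, 3, 4, 5}  [seen]
{3, 4, 5} --y--> {1, 2, 3, 4, 5}  [seen]
{1, 2, 3, 4, 5} --x--> {1, 2, 3, 4, 5}  [seen]
{1, 2, 3, 4, 5} --y--> {1, 2, 3, 4, 5}  [seen]
Reachable DFA states: {1}, {4, 5}, {1, 4}, {1, 3, 4, 5}, {1, 2, 4, 5}, {3, 4, 5}, {1, 2, 3, 4, 5}.

7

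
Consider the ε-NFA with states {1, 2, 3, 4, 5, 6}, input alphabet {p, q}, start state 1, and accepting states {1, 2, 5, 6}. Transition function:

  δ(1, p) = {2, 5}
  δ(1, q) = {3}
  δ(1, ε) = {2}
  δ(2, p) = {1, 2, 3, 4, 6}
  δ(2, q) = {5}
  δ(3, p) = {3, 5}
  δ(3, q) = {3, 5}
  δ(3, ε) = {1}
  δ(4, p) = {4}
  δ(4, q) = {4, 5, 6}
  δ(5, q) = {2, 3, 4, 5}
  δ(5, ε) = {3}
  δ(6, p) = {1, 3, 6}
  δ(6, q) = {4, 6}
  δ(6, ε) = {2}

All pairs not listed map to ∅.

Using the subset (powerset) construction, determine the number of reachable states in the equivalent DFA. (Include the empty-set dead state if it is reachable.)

4

Start state of the DFA: {1, 2} (ε-closure of the NFA start).
{1, 2} --p--> {1, 2, 3, 4, 5, 6}  [new]
{1, 2} --q--> {1, 2, 3, 5}  [new]
{1, 2, 3, 4, 5, 6} --p--> {1, 2, 3, 4, 5, 6}  [seen]
{1, 2, 3, 4, 5, 6} --q--> {1, 2, 3, 4, 5, 6}  [seen]
{1, 2, 3, 5} --p--> {1, 2, 3, 4, 5, 6}  [seen]
{1, 2, 3, 5} --q--> {1, 2, 3, 4, 5}  [new]
{1, 2, 3, 4, 5} --p--> {1, 2, 3, 4, 5, 6}  [seen]
{1, 2, 3, 4, 5} --q--> {1, 2, 3, 4, 5, 6}  [seen]
Reachable DFA states: {1, 2}, {1, 2, 3, 4, 5, 6}, {1, 2, 3, 5}, {1, 2, 3, 4, 5}.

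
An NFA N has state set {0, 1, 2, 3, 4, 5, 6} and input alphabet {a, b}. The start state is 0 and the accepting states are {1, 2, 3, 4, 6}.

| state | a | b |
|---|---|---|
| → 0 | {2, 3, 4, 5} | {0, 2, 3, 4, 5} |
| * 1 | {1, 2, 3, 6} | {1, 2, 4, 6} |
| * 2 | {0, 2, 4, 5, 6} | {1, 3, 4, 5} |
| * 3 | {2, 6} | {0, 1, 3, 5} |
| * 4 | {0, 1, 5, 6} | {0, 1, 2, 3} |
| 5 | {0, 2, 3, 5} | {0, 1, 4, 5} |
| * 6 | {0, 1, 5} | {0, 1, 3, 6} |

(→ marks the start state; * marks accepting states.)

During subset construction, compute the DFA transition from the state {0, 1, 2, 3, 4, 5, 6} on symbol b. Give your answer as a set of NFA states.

δ(0,b) = {0, 2, 3, 4, 5}; δ(1,b) = {1, 2, 4, 6}; δ(2,b) = {1, 3, 4, 5}; δ(3,b) = {0, 1, 3, 5}; δ(4,b) = {0, 1, 2, 3}; δ(5,b) = {0, 1, 4, 5}; δ(6,b) = {0, 1, 3, 6}.
Union: {0, 1, 2, 3, 4, 5, 6}.

{0, 1, 2, 3, 4, 5, 6}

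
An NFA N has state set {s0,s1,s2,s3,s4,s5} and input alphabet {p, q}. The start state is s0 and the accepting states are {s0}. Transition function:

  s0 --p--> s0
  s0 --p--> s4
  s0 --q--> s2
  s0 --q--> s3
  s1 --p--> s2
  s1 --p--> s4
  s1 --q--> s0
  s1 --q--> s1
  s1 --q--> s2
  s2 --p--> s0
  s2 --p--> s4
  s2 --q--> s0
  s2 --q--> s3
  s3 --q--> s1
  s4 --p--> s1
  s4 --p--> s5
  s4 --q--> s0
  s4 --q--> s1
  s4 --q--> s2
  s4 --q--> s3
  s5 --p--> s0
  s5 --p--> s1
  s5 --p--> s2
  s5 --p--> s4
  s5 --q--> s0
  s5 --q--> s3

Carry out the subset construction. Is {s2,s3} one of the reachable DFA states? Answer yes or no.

yes

Start state of the DFA: {s0}.
{s0} --p--> {s0,s4}  [new]
{s0} --q--> {s2,s3}  [new]
{s0,s4} --p--> {s0,s1,s4,s5}  [new]
{s0,s4} --q--> {s0,s1,s2,s3}  [new]
{s2,s3} --p--> {s0,s4}  [seen]
{s2,s3} --q--> {s0,s1,s3}  [new]
{s0,s1,s4,s5} --p--> {s0,s1,s2,s4,s5}  [new]
{s0,s1,s4,s5} --q--> {s0,s1,s2,s3}  [seen]
{s0,s1,s2,s3} --p--> {s0,s2,s4}  [new]
{s0,s1,s2,s3} --q--> {s0,s1,s2,s3}  [seen]
{s0,s1,s3} --p--> {s0,s2,s4}  [seen]
{s0,s1,s3} --q--> {s0,s1,s2,s3}  [seen]
{s0,s1,s2,s4,s5} --p--> {s0,s1,s2,s4,s5}  [seen]
{s0,s1,s2,s4,s5} --q--> {s0,s1,s2,s3}  [seen]
{s0,s2,s4} --p--> {s0,s1,s4,s5}  [seen]
{s0,s2,s4} --q--> {s0,s1,s2,s3}  [seen]
Reachable DFA states: {s0}, {s0,s4}, {s2,s3}, {s0,s1,s4,s5}, {s0,s1,s2,s3}, {s0,s1,s3}, {s0,s1,s2,s4,s5}, {s0,s2,s4}.
{s2,s3} is among them.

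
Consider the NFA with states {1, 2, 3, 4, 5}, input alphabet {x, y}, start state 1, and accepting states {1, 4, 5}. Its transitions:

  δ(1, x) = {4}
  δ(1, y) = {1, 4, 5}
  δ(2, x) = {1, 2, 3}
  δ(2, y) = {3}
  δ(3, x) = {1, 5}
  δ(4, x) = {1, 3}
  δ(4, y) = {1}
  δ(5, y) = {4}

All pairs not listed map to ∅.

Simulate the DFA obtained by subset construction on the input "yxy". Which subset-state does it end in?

{1, 4, 5}

Start: {1}.
δ(1,y) = {1, 4, 5}.
Union: {1, 4, 5}.
After y: {1, 4, 5}.
δ(1,x) = {4}; δ(4,x) = {1, 3}; δ(5,x) = ∅.
Union: {1, 3, 4}.
After x: {1, 3, 4}.
δ(1,y) = {1, 4, 5}; δ(3,y) = ∅; δ(4,y) = {1}.
Union: {1, 4, 5}.
After y: {1, 4, 5}.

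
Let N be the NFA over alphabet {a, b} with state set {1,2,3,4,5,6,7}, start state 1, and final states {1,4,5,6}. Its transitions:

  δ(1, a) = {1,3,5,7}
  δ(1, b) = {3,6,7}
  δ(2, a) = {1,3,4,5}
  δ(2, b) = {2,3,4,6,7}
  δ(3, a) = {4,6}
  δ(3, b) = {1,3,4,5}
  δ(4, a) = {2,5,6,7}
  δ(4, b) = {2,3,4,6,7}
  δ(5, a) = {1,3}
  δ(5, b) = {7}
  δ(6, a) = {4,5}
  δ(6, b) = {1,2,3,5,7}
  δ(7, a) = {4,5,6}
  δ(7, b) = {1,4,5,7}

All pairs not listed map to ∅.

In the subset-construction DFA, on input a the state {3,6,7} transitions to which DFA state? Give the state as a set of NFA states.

δ(3,a) = {4,6}; δ(6,a) = {4,5}; δ(7,a) = {4,5,6}.
Union: {4,5,6}.

{4,5,6}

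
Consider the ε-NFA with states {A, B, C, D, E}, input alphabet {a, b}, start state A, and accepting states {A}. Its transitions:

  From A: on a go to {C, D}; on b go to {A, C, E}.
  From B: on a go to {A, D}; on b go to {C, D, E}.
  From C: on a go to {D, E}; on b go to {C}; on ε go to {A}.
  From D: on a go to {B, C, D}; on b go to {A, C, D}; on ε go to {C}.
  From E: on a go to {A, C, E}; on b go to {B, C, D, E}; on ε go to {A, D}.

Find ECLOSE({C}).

{A, C}

Begin with {C}.
C →ε {A}; add A.
ε-closure = {A, C}.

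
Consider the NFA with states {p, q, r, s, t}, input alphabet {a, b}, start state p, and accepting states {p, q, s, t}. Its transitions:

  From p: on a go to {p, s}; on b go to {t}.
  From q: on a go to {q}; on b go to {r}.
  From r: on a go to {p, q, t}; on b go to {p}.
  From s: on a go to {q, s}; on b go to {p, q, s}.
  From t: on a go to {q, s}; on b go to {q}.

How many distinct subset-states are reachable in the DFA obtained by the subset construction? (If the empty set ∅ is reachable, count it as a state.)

14

Start state of the DFA: {p}.
{p} --a--> {p, s}  [new]
{p} --b--> {t}  [new]
{p, s} --a--> {p, q, s}  [new]
{p, s} --b--> {p, q, s, t}  [new]
{t} --a--> {q, s}  [new]
{t} --b--> {q}  [new]
{p, q, s} --a--> {p, q, s}  [seen]
{p, q, s} --b--> {p, q, r, s, t}  [new]
{p, q, s, t} --a--> {p, q, s}  [seen]
{p, q, s, t} --b--> {p, q, r, s, t}  [seen]
{q, s} --a--> {q, s}  [seen]
{q, s} --b--> {p, q, r, s}  [new]
{q} --a--> {q}  [seen]
{q} --b--> {r}  [new]
{p, q, r, s, t} --a--> {p, q, s, t}  [seen]
{p, q, r, s, t} --b--> {p, q, r, s, t}  [seen]
{p, q, r, s} --a--> {p, q, s, t}  [seen]
{p, q, r, s} --b--> {p, q, r, s, t}  [seen]
{r} --a--> {p, q, t}  [new]
{r} --b--> {p}  [seen]
{p, q, t} --a--> {p, q, s}  [seen]
{p, q, t} --b--> {q, r, t}  [new]
{q, r, t} --a--> {p, q, s, t}  [seen]
{q, r, t} --b--> {p, q, r}  [new]
{p, q, r} --a--> {p, q, s, t}  [seen]
{p, q, r} --b--> {p, r, t}  [new]
{p, r, t} --a--> {p, q, s, t}  [seen]
{p, r, t} --b--> {p, q, t}  [seen]
Reachable DFA states: {p}, {p, s}, {t}, {p, q, s}, {p, q, s, t}, {q, s}, {q}, {p, q, r, s, t}, {p, q, r, s}, {r}, {p, q, t}, {q, r, t}, {p, q, r}, {p, r, t}.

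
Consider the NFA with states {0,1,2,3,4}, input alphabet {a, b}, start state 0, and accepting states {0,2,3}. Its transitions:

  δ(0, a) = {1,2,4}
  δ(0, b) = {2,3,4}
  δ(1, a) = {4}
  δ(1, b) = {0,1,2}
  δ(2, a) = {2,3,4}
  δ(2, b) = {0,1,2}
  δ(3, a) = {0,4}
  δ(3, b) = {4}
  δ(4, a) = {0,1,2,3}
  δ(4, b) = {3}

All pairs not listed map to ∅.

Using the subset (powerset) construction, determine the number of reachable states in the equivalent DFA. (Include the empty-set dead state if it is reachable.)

5

Start state of the DFA: {0}.
{0} --a--> {1,2,4}  [new]
{0} --b--> {2,3,4}  [new]
{1,2,4} --a--> {0,1,2,3,4}  [new]
{1,2,4} --b--> {0,1,2,3}  [new]
{2,3,4} --a--> {0,1,2,3,4}  [seen]
{2,3,4} --b--> {0,1,2,3,4}  [seen]
{0,1,2,3,4} --a--> {0,1,2,3,4}  [seen]
{0,1,2,3,4} --b--> {0,1,2,3,4}  [seen]
{0,1,2,3} --a--> {0,1,2,3,4}  [seen]
{0,1,2,3} --b--> {0,1,2,3,4}  [seen]
Reachable DFA states: {0}, {1,2,4}, {2,3,4}, {0,1,2,3,4}, {0,1,2,3}.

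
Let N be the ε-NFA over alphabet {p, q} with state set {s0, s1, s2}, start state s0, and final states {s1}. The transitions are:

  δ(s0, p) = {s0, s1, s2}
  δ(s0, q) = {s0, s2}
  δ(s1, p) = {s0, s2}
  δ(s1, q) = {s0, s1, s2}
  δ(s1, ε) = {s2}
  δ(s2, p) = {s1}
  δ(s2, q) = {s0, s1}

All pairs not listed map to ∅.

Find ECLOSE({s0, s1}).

{s0, s1, s2}

Begin with {s0, s1}.
s1 →ε {s2}; add s2.
ε-closure = {s0, s1, s2}.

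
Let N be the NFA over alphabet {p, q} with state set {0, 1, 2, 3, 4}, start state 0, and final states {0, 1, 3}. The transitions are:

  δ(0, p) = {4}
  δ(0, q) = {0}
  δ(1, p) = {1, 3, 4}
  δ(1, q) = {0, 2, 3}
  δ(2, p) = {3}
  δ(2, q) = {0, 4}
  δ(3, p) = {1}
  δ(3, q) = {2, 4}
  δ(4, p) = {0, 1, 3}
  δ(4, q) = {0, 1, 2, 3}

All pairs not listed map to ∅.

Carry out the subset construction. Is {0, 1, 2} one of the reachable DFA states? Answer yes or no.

no

Start state of the DFA: {0}.
{0} --p--> {4}  [new]
{0} --q--> {0}  [seen]
{4} --p--> {0, 1, 3}  [new]
{4} --q--> {0, 1, 2, 3}  [new]
{0, 1, 3} --p--> {1, 3, 4}  [new]
{0, 1, 3} --q--> {0, 2, 3, 4}  [new]
{0, 1, 2, 3} --p--> {1, 3, 4}  [seen]
{0, 1, 2, 3} --q--> {0, 2, 3, 4}  [seen]
{1, 3, 4} --p--> {0, 1, 3, 4}  [new]
{1, 3, 4} --q--> {0, 1, 2, 3, 4}  [new]
{0, 2, 3, 4} --p--> {0, 1, 3, 4}  [seen]
{0, 2, 3, 4} --q--> {0, 1, 2, 3, 4}  [seen]
{0, 1, 3, 4} --p--> {0, 1, 3, 4}  [seen]
{0, 1, 3, 4} --q--> {0, 1, 2, 3, 4}  [seen]
{0, 1, 2, 3, 4} --p--> {0, 1, 3, 4}  [seen]
{0, 1, 2, 3, 4} --q--> {0, 1, 2, 3, 4}  [seen]
Reachable DFA states: {0}, {4}, {0, 1, 3}, {0, 1, 2, 3}, {1, 3, 4}, {0, 2, 3, 4}, {0, 1, 3, 4}, {0, 1, 2, 3, 4}.
{0, 1, 2} is not among them.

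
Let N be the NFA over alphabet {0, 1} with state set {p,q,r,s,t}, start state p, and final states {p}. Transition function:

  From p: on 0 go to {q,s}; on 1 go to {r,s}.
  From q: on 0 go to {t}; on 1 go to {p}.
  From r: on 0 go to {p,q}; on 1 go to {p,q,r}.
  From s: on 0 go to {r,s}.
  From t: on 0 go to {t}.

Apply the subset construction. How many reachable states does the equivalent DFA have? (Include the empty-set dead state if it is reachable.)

10

Start state of the DFA: {p}.
{p} --0--> {q,s}  [new]
{p} --1--> {r,s}  [new]
{q,s} --0--> {r,s,t}  [new]
{q,s} --1--> {p}  [seen]
{r,s} --0--> {p,q,r,s}  [new]
{r,s} --1--> {p,q,r}  [new]
{r,s,t} --0--> {p,q,r,s,t}  [new]
{r,s,t} --1--> {p,q,r}  [seen]
{p,q,r,s} --0--> {p,q,r,s,t}  [seen]
{p,q,r,s} --1--> {p,q,r,s}  [seen]
{p,q,r} --0--> {p,q,s,t}  [new]
{p,q,r} --1--> {p,q,r,s}  [seen]
{p,q,r,s,t} --0--> {p,q,r,s,t}  [seen]
{p,q,r,s,t} --1--> {p,q,r,s}  [seen]
{p,q,s,t} --0--> {q,r,s,t}  [new]
{p,q,s,t} --1--> {p,r,s}  [new]
{q,r,s,t} --0--> {p,q,r,s,t}  [seen]
{q,r,s,t} --1--> {p,q,r}  [seen]
{p,r,s} --0--> {p,q,r,s}  [seen]
{p,r,s} --1--> {p,q,r,s}  [seen]
Reachable DFA states: {p}, {q,s}, {r,s}, {r,s,t}, {p,q,r,s}, {p,q,r}, {p,q,r,s,t}, {p,q,s,t}, {q,r,s,t}, {p,r,s}.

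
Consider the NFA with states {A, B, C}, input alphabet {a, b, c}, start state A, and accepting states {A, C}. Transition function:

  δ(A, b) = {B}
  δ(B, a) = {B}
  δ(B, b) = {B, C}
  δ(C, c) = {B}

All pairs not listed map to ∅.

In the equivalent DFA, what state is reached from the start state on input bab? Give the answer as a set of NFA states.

{B, C}

Start: {A}.
δ(A,b) = {B}.
Union: {B}.
After b: {B}.
δ(B,a) = {B}.
Union: {B}.
After a: {B}.
δ(B,b) = {B, C}.
Union: {B, C}.
After b: {B, C}.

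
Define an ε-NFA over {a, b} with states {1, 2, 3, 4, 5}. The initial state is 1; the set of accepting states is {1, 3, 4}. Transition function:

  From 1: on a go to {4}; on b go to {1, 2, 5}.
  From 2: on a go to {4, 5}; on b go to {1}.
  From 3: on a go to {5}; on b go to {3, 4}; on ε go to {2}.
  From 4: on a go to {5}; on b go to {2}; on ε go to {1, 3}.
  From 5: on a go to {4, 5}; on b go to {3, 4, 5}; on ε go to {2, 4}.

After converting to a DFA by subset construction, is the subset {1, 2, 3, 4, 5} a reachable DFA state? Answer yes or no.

yes

Start state of the DFA: {1} (ε-closure of the NFA start).
{1} --a--> {1, 2, 3, 4}  [new]
{1} --b--> {1, 2, 3, 4, 5}  [new]
{1, 2, 3, 4} --a--> {1, 2, 3, 4, 5}  [seen]
{1, 2, 3, 4} --b--> {1, 2, 3, 4, 5}  [seen]
{1, 2, 3, 4, 5} --a--> {1, 2, 3, 4, 5}  [seen]
{1, 2, 3, 4, 5} --b--> {1, 2, 3, 4, 5}  [seen]
Reachable DFA states: {1}, {1, 2, 3, 4}, {1, 2, 3, 4, 5}.
{1, 2, 3, 4, 5} is among them.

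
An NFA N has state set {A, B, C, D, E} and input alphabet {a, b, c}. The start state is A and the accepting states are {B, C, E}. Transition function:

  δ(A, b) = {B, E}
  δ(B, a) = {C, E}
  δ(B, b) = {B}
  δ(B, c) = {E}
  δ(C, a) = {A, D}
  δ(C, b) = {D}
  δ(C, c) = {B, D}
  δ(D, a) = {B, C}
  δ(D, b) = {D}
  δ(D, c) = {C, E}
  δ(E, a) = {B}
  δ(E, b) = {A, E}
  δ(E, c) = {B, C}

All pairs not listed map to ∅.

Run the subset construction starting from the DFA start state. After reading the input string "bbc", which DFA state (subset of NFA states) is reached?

Start: {A}.
δ(A,b) = {B, E}.
Union: {B, E}.
After b: {B, E}.
δ(B,b) = {B}; δ(E,b) = {A, E}.
Union: {A, B, E}.
After b: {A, B, E}.
δ(A,c) = ∅; δ(B,c) = {E}; δ(E,c) = {B, C}.
Union: {B, C, E}.
After c: {B, C, E}.

{B, C, E}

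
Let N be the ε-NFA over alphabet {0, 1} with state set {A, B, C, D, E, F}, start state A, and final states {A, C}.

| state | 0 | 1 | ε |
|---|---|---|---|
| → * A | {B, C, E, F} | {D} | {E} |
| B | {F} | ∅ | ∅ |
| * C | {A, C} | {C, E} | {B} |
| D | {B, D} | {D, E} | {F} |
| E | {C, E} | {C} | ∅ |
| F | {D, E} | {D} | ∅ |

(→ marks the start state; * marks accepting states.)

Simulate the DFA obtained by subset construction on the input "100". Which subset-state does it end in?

{A, B, C, D, E, F}

Start: {A, E}.
δ(A,1) = {D}; δ(E,1) = {C}.
Union: {C, D}.
ε-closure gives {B, C, D, F}.
After 1: {B, C, D, F}.
δ(B,0) = {F}; δ(C,0) = {A, C}; δ(D,0) = {B, D}; δ(F,0) = {D, E}.
Union: {A, B, C, D, E, F}.
After 0: {A, B, C, D, E, F}.
δ(A,0) = {B, C, E, F}; δ(B,0) = {F}; δ(C,0) = {A, C}; δ(D,0) = {B, D}; δ(E,0) = {C, E}; δ(F,0) = {D, E}.
Union: {A, B, C, D, E, F}.
After 0: {A, B, C, D, E, F}.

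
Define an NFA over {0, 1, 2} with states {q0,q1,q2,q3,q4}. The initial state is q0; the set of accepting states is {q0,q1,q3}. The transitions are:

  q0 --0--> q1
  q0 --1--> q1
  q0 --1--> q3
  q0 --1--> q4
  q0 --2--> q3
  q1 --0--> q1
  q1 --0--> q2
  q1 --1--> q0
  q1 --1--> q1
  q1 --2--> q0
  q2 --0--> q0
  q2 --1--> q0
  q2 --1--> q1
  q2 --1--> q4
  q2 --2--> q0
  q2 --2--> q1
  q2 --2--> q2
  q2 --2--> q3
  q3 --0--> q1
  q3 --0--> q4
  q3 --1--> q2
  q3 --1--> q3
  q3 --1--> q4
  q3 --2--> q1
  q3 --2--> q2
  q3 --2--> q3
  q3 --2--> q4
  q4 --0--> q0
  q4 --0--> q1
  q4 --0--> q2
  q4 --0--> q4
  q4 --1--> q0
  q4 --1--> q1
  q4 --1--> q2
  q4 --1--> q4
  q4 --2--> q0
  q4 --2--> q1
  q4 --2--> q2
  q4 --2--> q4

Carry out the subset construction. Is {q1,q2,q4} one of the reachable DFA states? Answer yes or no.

Start state of the DFA: {q0}.
{q0} --0--> {q1}  [new]
{q0} --1--> {q1,q3,q4}  [new]
{q0} --2--> {q3}  [new]
{q1} --0--> {q1,q2}  [new]
{q1} --1--> {q0,q1}  [new]
{q1} --2--> {q0}  [seen]
{q1,q3,q4} --0--> {q0,q1,q2,q4}  [new]
{q1,q3,q4} --1--> {q0,q1,q2,q3,q4}  [new]
{q1,q3,q4} --2--> {q0,q1,q2,q3,q4}  [seen]
{q3} --0--> {q1,q4}  [new]
{q3} --1--> {q2,q3,q4}  [new]
{q3} --2--> {q1,q2,q3,q4}  [new]
{q1,q2} --0--> {q0,q1,q2}  [new]
{q1,q2} --1--> {q0,q1,q4}  [new]
{q1,q2} --2--> {q0,q1,q2,q3}  [new]
{q0,q1} --0--> {q1,q2}  [seen]
{q0,q1} --1--> {q0,q1,q3,q4}  [new]
{q0,q1} --2--> {q0,q3}  [new]
{q0,q1,q2,q4} --0--> {q0,q1,q2,q4}  [seen]
{q0,q1,q2,q4} --1--> {q0,q1,q2,q3,q4}  [seen]
{q0,q1,q2,q4} --2--> {q0,q1,q2,q3,q4}  [seen]
{q0,q1,q2,q3,q4} --0--> {q0,q1,q2,q4}  [seen]
{q0,q1,q2,q3,q4} --1--> {q0,q1,q2,q3,q4}  [seen]
{q0,q1,q2,q3,q4} --2--> {q0,q1,q2,q3,q4}  [seen]
{q1,q4} --0--> {q0,q1,q2,q4}  [seen]
{q1,q4} --1--> {q0,q1,q2,q4}  [seen]
{q1,q4} --2--> {q0,q1,q2,q4}  [seen]
{q2,q3,q4} --0--> {q0,q1,q2,q4}  [seen]
{q2,q3,q4} --1--> {q0,q1,q2,q3,q4}  [seen]
{q2,q3,q4} --2--> {q0,q1,q2,q3,q4}  [seen]
{q1,q2,q3,q4} --0--> {q0,q1,q2,q4}  [seen]
{q1,q2,q3,q4} --1--> {q0,q1,q2,q3,q4}  [seen]
{q1,q2,q3,q4} --2--> {q0,q1,q2,q3,q4}  [seen]
{q0,q1,q2} --0--> {q0,q1,q2}  [seen]
{q0,q1,q2} --1--> {q0,q1,q3,q4}  [seen]
{q0,q1,q2} --2--> {q0,q1,q2,q3}  [seen]
{q0,q1,q4} --0--> {q0,q1,q2,q4}  [seen]
{q0,q1,q4} --1--> {q0,q1,q2,q3,q4}  [seen]
{q0,q1,q4} --2--> {q0,q1,q2,q3,q4}  [seen]
{q0,q1,q2,q3} --0--> {q0,q1,q2,q4}  [seen]
{q0,q1,q2,q3} --1--> {q0,q1,q2,q3,q4}  [seen]
{q0,q1,q2,q3} --2--> {q0,q1,q2,q3,q4}  [seen]
{q0,q1,q3,q4} --0--> {q0,q1,q2,q4}  [seen]
{q0,q1,q3,q4} --1--> {q0,q1,q2,q3,q4}  [seen]
{q0,q1,q3,q4} --2--> {q0,q1,q2,q3,q4}  [seen]
{q0,q3} --0--> {q1,q4}  [seen]
{q0,q3} --1--> {q1,q2,q3,q4}  [seen]
{q0,q3} --2--> {q1,q2,q3,q4}  [seen]
Reachable DFA states: {q0}, {q1}, {q1,q3,q4}, {q3}, {q1,q2}, {q0,q1}, {q0,q1,q2,q4}, {q0,q1,q2,q3,q4}, {q1,q4}, {q2,q3,q4}, {q1,q2,q3,q4}, {q0,q1,q2}, {q0,q1,q4}, {q0,q1,q2,q3}, {q0,q1,q3,q4}, {q0,q3}.
{q1,q2,q4} is not among them.

no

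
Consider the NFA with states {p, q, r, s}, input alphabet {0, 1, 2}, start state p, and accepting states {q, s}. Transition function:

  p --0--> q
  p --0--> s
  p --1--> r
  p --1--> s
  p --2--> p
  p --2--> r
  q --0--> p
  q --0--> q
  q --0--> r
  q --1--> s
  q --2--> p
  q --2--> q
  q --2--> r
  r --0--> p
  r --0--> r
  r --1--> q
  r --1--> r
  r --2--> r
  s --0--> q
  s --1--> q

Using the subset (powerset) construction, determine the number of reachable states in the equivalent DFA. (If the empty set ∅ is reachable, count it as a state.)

Start state of the DFA: {p}.
{p} --0--> {q, s}  [new]
{p} --1--> {r, s}  [new]
{p} --2--> {p, r}  [new]
{q, s} --0--> {p, q, r}  [new]
{q, s} --1--> {q, s}  [seen]
{q, s} --2--> {p, q, r}  [seen]
{r, s} --0--> {p, q, r}  [seen]
{r, s} --1--> {q, r}  [new]
{r, s} --2--> {r}  [new]
{p, r} --0--> {p, q, r, s}  [new]
{p, r} --1--> {q, r, s}  [new]
{p, r} --2--> {p, r}  [seen]
{p, q, r} --0--> {p, q, r, s}  [seen]
{p, q, r} --1--> {q, r, s}  [seen]
{p, q, r} --2--> {p, q, r}  [seen]
{q, r} --0--> {p, q, r}  [seen]
{q, r} --1--> {q, r, s}  [seen]
{q, r} --2--> {p, q, r}  [seen]
{r} --0--> {p, r}  [seen]
{r} --1--> {q, r}  [seen]
{r} --2--> {r}  [seen]
{p, q, r, s} --0--> {p, q, r, s}  [seen]
{p, q, r, s} --1--> {q, r, s}  [seen]
{p, q, r, s} --2--> {p, q, r}  [seen]
{q, r, s} --0--> {p, q, r}  [seen]
{q, r, s} --1--> {q, r, s}  [seen]
{q, r, s} --2--> {p, q, r}  [seen]
Reachable DFA states: {p}, {q, s}, {r, s}, {p, r}, {p, q, r}, {q, r}, {r}, {p, q, r, s}, {q, r, s}.

9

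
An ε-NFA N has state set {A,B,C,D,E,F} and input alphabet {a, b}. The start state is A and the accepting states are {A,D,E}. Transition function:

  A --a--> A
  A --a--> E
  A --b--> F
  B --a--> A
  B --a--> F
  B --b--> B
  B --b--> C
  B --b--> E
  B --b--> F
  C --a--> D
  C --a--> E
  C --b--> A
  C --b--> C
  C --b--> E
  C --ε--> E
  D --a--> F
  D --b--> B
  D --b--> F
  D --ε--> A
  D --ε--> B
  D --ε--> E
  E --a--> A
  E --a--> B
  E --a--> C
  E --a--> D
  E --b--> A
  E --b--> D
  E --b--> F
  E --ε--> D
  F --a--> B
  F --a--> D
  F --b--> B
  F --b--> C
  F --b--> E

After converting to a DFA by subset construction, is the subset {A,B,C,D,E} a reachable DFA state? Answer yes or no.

yes

Start state of the DFA: {A} (ε-closure of the NFA start).
{A} --a--> {A,B,D,E}  [new]
{A} --b--> {F}  [new]
{A,B,D,E} --a--> {A,B,C,D,E,F}  [new]
{A,B,D,E} --b--> {A,B,C,D,E,F}  [seen]
{F} --a--> {A,B,D,E}  [seen]
{F} --b--> {A,B,C,D,E}  [new]
{A,B,C,D,E,F} --a--> {A,B,C,D,E,F}  [seen]
{A,B,C,D,E,F} --b--> {A,B,C,D,E,F}  [seen]
{A,B,C,D,E} --a--> {A,B,C,D,E,F}  [seen]
{A,B,C,D,E} --b--> {A,B,C,D,E,F}  [seen]
Reachable DFA states: {A}, {A,B,D,E}, {F}, {A,B,C,D,E,F}, {A,B,C,D,E}.
{A,B,C,D,E} is among them.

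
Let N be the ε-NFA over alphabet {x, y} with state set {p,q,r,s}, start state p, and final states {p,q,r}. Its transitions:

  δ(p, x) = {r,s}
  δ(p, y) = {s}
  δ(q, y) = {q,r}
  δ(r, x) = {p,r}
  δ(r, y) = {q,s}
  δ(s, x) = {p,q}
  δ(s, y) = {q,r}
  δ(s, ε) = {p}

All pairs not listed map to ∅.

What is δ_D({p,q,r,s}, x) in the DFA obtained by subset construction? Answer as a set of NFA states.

δ(p,x) = {r,s}; δ(q,x) = ∅; δ(r,x) = {p,r}; δ(s,x) = {p,q}.
Union: {p,q,r,s}.

{p,q,r,s}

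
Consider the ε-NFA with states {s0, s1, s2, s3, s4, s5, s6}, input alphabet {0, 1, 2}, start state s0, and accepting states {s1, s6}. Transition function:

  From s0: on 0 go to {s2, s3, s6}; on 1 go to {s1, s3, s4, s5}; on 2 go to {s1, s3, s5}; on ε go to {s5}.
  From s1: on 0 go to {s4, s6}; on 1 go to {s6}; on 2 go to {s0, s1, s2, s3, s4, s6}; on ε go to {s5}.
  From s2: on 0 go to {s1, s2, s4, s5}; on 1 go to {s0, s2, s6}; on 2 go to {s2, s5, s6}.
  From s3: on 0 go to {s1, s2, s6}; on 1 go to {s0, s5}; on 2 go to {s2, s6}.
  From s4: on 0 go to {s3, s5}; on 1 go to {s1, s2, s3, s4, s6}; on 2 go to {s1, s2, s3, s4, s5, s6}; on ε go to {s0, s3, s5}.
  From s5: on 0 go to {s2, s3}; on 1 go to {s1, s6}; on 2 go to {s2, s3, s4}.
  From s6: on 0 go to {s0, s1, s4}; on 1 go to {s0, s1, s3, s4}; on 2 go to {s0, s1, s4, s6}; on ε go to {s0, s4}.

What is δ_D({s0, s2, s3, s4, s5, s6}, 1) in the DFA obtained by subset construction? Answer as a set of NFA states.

{s0, s1, s2, s3, s4, s5, s6}

δ(s0,1) = {s1, s3, s4, s5}; δ(s2,1) = {s0, s2, s6}; δ(s3,1) = {s0, s5}; δ(s4,1) = {s1, s2, s3, s4, s6}; δ(s5,1) = {s1, s6}; δ(s6,1) = {s0, s1, s3, s4}.
Union: {s0, s1, s2, s3, s4, s5, s6}.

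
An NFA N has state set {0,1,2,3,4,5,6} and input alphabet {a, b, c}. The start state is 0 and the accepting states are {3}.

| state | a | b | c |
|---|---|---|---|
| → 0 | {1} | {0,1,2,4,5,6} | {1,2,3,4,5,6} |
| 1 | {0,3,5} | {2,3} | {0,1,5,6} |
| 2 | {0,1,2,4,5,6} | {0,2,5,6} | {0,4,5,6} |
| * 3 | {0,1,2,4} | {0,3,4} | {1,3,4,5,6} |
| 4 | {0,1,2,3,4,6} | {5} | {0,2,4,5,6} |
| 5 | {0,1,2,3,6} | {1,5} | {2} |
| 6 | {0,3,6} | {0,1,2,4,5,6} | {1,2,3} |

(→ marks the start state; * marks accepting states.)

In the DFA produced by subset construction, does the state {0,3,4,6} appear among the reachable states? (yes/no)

Start state of the DFA: {0}.
{0} --a--> {1}  [new]
{0} --b--> {0,1,2,4,5,6}  [new]
{0} --c--> {1,2,3,4,5,6}  [new]
{1} --a--> {0,3,5}  [new]
{1} --b--> {2,3}  [new]
{1} --c--> {0,1,5,6}  [new]
{0,1,2,4,5,6} --a--> {0,1,2,3,4,5,6}  [new]
{0,1,2,4,5,6} --b--> {0,1,2,3,4,5,6}  [seen]
{0,1,2,4,5,6} --c--> {0,1,2,3,4,5,6}  [seen]
{1,2,3,4,5,6} --a--> {0,1,2,3,4,5,6}  [seen]
{1,2,3,4,5,6} --b--> {0,1,2,3,4,5,6}  [seen]
{1,2,3,4,5,6} --c--> {0,1,2,3,4,5,6}  [seen]
{0,3,5} --a--> {0,1,2,3,4,6}  [new]
{0,3,5} --b--> {0,1,2,3,4,5,6}  [seen]
{0,3,5} --c--> {1,2,3,4,5,6}  [seen]
{2,3} --a--> {0,1,2,4,5,6}  [seen]
{2,3} --b--> {0,2,3,4,5,6}  [new]
{2,3} --c--> {0,1,3,4,5,6}  [new]
{0,1,5,6} --a--> {0,1,2,3,5,6}  [new]
{0,1,5,6} --b--> {0,1,2,3,4,5,6}  [seen]
{0,1,5,6} --c--> {0,1,2,3,4,5,6}  [seen]
{0,1,2,3,4,5,6} --a--> {0,1,2,3,4,5,6}  [seen]
{0,1,2,3,4,5,6} --b--> {0,1,2,3,4,5,6}  [seen]
{0,1,2,3,4,5,6} --c--> {0,1,2,3,4,5,6}  [seen]
{0,1,2,3,4,6} --a--> {0,1,2,3,4,5,6}  [seen]
{0,1,2,3,4,6} --b--> {0,1,2,3,4,5,6}  [seen]
{0,1,2,3,4,6} --c--> {0,1,2,3,4,5,6}  [seen]
{0,2,3,4,5,6} --a--> {0,1,2,3,4,5,6}  [seen]
{0,2,3,4,5,6} --b--> {0,1,2,3,4,5,6}  [seen]
{0,2,3,4,5,6} --c--> {0,1,2,3,4,5,6}  [seen]
{0,1,3,4,5,6} --a--> {0,1,2,3,4,5,6}  [seen]
{0,1,3,4,5,6} --b--> {0,1,2,3,4,5,6}  [seen]
{0,1,3,4,5,6} --c--> {0,1,2,3,4,5,6}  [seen]
{0,1,2,3,5,6} --a--> {0,1,2,3,4,5,6}  [seen]
{0,1,2,3,5,6} --b--> {0,1,2,3,4,5,6}  [seen]
{0,1,2,3,5,6} --c--> {0,1,2,3,4,5,6}  [seen]
Reachable DFA states: {0}, {1}, {0,1,2,4,5,6}, {1,2,3,4,5,6}, {0,3,5}, {2,3}, {0,1,5,6}, {0,1,2,3,4,5,6}, {0,1,2,3,4,6}, {0,2,3,4,5,6}, {0,1,3,4,5,6}, {0,1,2,3,5,6}.
{0,3,4,6} is not among them.

no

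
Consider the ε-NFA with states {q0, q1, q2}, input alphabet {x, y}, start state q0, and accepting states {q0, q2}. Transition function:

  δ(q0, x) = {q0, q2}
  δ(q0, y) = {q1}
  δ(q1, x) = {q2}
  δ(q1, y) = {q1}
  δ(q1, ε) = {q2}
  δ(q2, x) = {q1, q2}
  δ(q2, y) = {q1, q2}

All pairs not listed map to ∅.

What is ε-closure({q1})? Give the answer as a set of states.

Begin with {q1}.
q1 →ε {q2}; add q2.
ε-closure = {q1, q2}.

{q1, q2}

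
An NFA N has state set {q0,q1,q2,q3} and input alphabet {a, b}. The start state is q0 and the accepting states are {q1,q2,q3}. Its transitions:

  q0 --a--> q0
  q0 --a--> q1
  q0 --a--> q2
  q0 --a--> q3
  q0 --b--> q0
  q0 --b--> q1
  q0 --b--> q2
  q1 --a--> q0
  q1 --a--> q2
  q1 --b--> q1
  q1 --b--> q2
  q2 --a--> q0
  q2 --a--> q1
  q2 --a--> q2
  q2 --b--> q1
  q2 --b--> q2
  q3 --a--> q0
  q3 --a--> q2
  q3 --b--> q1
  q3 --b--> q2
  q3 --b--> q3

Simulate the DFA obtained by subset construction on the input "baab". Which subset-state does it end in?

Start: {q0}.
δ(q0,b) = {q0,q1,q2}.
Union: {q0,q1,q2}.
After b: {q0,q1,q2}.
δ(q0,a) = {q0,q1,q2,q3}; δ(q1,a) = {q0,q2}; δ(q2,a) = {q0,q1,q2}.
Union: {q0,q1,q2,q3}.
After a: {q0,q1,q2,q3}.
δ(q0,a) = {q0,q1,q2,q3}; δ(q1,a) = {q0,q2}; δ(q2,a) = {q0,q1,q2}; δ(q3,a) = {q0,q2}.
Union: {q0,q1,q2,q3}.
After a: {q0,q1,q2,q3}.
δ(q0,b) = {q0,q1,q2}; δ(q1,b) = {q1,q2}; δ(q2,b) = {q1,q2}; δ(q3,b) = {q1,q2,q3}.
Union: {q0,q1,q2,q3}.
After b: {q0,q1,q2,q3}.

{q0,q1,q2,q3}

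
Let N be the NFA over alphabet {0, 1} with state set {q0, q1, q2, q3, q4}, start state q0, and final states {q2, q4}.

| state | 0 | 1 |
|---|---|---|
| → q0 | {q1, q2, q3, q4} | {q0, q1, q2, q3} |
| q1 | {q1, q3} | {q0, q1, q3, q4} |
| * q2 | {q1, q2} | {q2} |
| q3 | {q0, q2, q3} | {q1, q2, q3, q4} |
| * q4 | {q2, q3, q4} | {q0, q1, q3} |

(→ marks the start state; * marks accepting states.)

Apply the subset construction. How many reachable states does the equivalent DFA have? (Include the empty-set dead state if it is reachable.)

Start state of the DFA: {q0}.
{q0} --0--> {q1, q2, q3, q4}  [new]
{q0} --1--> {q0, q1, q2, q3}  [new]
{q1, q2, q3, q4} --0--> {q0, q1, q2, q3, q4}  [new]
{q1, q2, q3, q4} --1--> {q0, q1, q2, q3, q4}  [seen]
{q0, q1, q2, q3} --0--> {q0, q1, q2, q3, q4}  [seen]
{q0, q1, q2, q3} --1--> {q0, q1, q2, q3, q4}  [seen]
{q0, q1, q2, q3, q4} --0--> {q0, q1, q2, q3, q4}  [seen]
{q0, q1, q2, q3, q4} --1--> {q0, q1, q2, q3, q4}  [seen]
Reachable DFA states: {q0}, {q1, q2, q3, q4}, {q0, q1, q2, q3}, {q0, q1, q2, q3, q4}.

4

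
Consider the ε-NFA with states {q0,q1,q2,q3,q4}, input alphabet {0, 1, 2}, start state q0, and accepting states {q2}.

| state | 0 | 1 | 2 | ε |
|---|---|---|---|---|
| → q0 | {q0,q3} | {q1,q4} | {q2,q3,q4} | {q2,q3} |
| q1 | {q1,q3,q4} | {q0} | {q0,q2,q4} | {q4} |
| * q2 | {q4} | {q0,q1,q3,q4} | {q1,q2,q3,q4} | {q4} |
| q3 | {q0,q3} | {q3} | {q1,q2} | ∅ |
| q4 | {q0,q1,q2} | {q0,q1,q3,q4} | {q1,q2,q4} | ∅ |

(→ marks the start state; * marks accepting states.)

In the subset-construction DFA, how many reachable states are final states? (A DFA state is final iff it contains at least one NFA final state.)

3

Start state of the DFA: {q0,q2,q3,q4} (ε-closure of the NFA start).
{q0,q2,q3,q4} --0--> {q0,q1,q2,q3,q4}  [new]
{q0,q2,q3,q4} --1--> {q0,q1,q2,q3,q4}  [seen]
{q0,q2,q3,q4} --2--> {q1,q2,q3,q4}  [new]
{q0,q1,q2,q3,q4} --0--> {q0,q1,q2,q3,q4}  [seen]
{q0,q1,q2,q3,q4} --1--> {q0,q1,q2,q3,q4}  [seen]
{q0,q1,q2,q3,q4} --2--> {q0,q1,q2,q3,q4}  [seen]
{q1,q2,q3,q4} --0--> {q0,q1,q2,q3,q4}  [seen]
{q1,q2,q3,q4} --1--> {q0,q1,q2,q3,q4}  [seen]
{q1,q2,q3,q4} --2--> {q0,q1,q2,q3,q4}  [seen]
Reachable DFA states: {q0,q2,q3,q4}, {q0,q1,q2,q3,q4}, {q1,q2,q3,q4}.
Accepting DFA states (contain an NFA accepting state): {q0,q2,q3,q4}, {q0,q1,q2,q3,q4}, {q1,q2,q3,q4}.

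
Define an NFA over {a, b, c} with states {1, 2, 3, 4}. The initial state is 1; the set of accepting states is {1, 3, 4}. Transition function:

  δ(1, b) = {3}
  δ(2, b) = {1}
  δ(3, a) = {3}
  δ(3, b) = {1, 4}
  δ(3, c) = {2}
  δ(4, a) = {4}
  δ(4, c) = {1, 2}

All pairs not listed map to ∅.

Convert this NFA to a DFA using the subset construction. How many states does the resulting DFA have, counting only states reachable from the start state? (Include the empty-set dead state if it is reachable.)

Start state of the DFA: {1}.
{1} --a--> ∅  [new]
{1} --b--> {3}  [new]
{1} --c--> ∅  [seen]
∅ --a--> ∅  [seen]
∅ --b--> ∅  [seen]
∅ --c--> ∅  [seen]
{3} --a--> {3}  [seen]
{3} --b--> {1, 4}  [new]
{3} --c--> {2}  [new]
{1, 4} --a--> {4}  [new]
{1, 4} --b--> {3}  [seen]
{1, 4} --c--> {1, 2}  [new]
{2} --a--> ∅  [seen]
{2} --b--> {1}  [seen]
{2} --c--> ∅  [seen]
{4} --a--> {4}  [seen]
{4} --b--> ∅  [seen]
{4} --c--> {1, 2}  [seen]
{1, 2} --a--> ∅  [seen]
{1, 2} --b--> {1, 3}  [new]
{1, 2} --c--> ∅  [seen]
{1, 3} --a--> {3}  [seen]
{1, 3} --b--> {1, 3, 4}  [new]
{1, 3} --c--> {2}  [seen]
{1, 3, 4} --a--> {3, 4}  [new]
{1, 3, 4} --b--> {1, 3, 4}  [seen]
{1, 3, 4} --c--> {1, 2}  [seen]
{3, 4} --a--> {3, 4}  [seen]
{3, 4} --b--> {1, 4}  [seen]
{3, 4} --c--> {1, 2}  [seen]
Reachable DFA states: {1}, ∅, {3}, {1, 4}, {2}, {4}, {1, 2}, {1, 3}, {1, 3, 4}, {3, 4}.

10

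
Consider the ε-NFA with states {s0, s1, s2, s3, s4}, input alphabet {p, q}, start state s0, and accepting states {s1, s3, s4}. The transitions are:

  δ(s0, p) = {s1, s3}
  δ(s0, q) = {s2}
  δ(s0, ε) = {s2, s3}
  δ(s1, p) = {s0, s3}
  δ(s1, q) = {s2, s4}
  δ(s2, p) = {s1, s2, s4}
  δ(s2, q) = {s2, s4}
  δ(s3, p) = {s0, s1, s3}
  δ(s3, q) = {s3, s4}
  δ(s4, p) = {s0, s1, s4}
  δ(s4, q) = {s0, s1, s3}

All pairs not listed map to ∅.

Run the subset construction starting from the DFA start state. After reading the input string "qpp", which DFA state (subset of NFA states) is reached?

{s0, s1, s2, s3, s4}

Start: {s0, s2, s3}.
δ(s0,q) = {s2}; δ(s2,q) = {s2, s4}; δ(s3,q) = {s3, s4}.
Union: {s2, s3, s4}.
After q: {s2, s3, s4}.
δ(s2,p) = {s1, s2, s4}; δ(s3,p) = {s0, s1, s3}; δ(s4,p) = {s0, s1, s4}.
Union: {s0, s1, s2, s3, s4}.
After p: {s0, s1, s2, s3, s4}.
δ(s0,p) = {s1, s3}; δ(s1,p) = {s0, s3}; δ(s2,p) = {s1, s2, s4}; δ(s3,p) = {s0, s1, s3}; δ(s4,p) = {s0, s1, s4}.
Union: {s0, s1, s2, s3, s4}.
After p: {s0, s1, s2, s3, s4}.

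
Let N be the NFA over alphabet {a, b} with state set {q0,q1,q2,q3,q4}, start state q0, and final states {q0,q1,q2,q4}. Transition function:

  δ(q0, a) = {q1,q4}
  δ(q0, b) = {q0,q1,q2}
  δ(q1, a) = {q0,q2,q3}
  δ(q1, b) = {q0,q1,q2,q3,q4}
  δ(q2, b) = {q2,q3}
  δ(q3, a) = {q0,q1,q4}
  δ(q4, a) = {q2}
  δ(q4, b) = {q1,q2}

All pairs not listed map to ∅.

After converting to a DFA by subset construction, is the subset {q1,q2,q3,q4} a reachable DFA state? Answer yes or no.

no

Start state of the DFA: {q0}.
{q0} --a--> {q1,q4}  [new]
{q0} --b--> {q0,q1,q2}  [new]
{q1,q4} --a--> {q0,q2,q3}  [new]
{q1,q4} --b--> {q0,q1,q2,q3,q4}  [new]
{q0,q1,q2} --a--> {q0,q1,q2,q3,q4}  [seen]
{q0,q1,q2} --b--> {q0,q1,q2,q3,q4}  [seen]
{q0,q2,q3} --a--> {q0,q1,q4}  [new]
{q0,q2,q3} --b--> {q0,q1,q2,q3}  [new]
{q0,q1,q2,q3,q4} --a--> {q0,q1,q2,q3,q4}  [seen]
{q0,q1,q2,q3,q4} --b--> {q0,q1,q2,q3,q4}  [seen]
{q0,q1,q4} --a--> {q0,q1,q2,q3,q4}  [seen]
{q0,q1,q4} --b--> {q0,q1,q2,q3,q4}  [seen]
{q0,q1,q2,q3} --a--> {q0,q1,q2,q3,q4}  [seen]
{q0,q1,q2,q3} --b--> {q0,q1,q2,q3,q4}  [seen]
Reachable DFA states: {q0}, {q1,q4}, {q0,q1,q2}, {q0,q2,q3}, {q0,q1,q2,q3,q4}, {q0,q1,q4}, {q0,q1,q2,q3}.
{q1,q2,q3,q4} is not among them.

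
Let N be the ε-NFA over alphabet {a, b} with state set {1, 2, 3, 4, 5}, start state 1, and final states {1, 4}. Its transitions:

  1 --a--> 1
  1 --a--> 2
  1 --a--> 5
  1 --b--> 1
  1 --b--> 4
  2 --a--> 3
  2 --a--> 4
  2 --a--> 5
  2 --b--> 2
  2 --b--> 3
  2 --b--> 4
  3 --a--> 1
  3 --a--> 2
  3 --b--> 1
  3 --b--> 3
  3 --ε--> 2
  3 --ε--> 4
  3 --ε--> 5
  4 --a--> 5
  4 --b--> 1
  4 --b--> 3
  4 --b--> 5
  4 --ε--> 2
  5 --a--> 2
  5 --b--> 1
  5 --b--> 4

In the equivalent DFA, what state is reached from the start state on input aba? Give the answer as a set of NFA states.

Start: {1}.
δ(1,a) = {1, 2, 5}.
Union: {1, 2, 5}.
After a: {1, 2, 5}.
δ(1,b) = {1, 4}; δ(2,b) = {2, 3, 4}; δ(5,b) = {1, 4}.
Union: {1, 2, 3, 4}.
ε-closure gives {1, 2, 3, 4, 5}.
After b: {1, 2, 3, 4, 5}.
δ(1,a) = {1, 2, 5}; δ(2,a) = {3, 4, 5}; δ(3,a) = {1, 2}; δ(4,a) = {5}; δ(5,a) = {2}.
Union: {1, 2, 3, 4, 5}.
After a: {1, 2, 3, 4, 5}.

{1, 2, 3, 4, 5}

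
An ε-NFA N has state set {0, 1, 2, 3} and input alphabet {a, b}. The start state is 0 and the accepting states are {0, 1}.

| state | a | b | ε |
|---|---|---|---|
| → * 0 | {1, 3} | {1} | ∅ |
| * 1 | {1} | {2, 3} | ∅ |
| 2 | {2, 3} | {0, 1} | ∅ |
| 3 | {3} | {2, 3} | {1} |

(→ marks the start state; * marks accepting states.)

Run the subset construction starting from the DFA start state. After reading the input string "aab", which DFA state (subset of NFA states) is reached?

Start: {0}.
δ(0,a) = {1, 3}.
Union: {1, 3}.
After a: {1, 3}.
δ(1,a) = {1}; δ(3,a) = {3}.
Union: {1, 3}.
After a: {1, 3}.
δ(1,b) = {2, 3}; δ(3,b) = {2, 3}.
Union: {2, 3}.
ε-closure gives {1, 2, 3}.
After b: {1, 2, 3}.

{1, 2, 3}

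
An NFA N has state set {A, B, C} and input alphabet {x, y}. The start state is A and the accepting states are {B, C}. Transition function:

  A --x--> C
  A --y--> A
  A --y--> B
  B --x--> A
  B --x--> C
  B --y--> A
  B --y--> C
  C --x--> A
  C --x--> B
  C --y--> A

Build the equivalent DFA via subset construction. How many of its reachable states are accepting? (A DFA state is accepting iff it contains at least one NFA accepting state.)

Start state of the DFA: {A}.
{A} --x--> {C}  [new]
{A} --y--> {A, B}  [new]
{C} --x--> {A, B}  [seen]
{C} --y--> {A}  [seen]
{A, B} --x--> {A, C}  [new]
{A, B} --y--> {A, B, C}  [new]
{A, C} --x--> {A, B, C}  [seen]
{A, C} --y--> {A, B}  [seen]
{A, B, C} --x--> {A, B, C}  [seen]
{A, B, C} --y--> {A, B, C}  [seen]
Reachable DFA states: {A}, {C}, {A, B}, {A, C}, {A, B, C}.
Accepting DFA states (contain an NFA accepting state): {C}, {A, B}, {A, C}, {A, B, C}.

4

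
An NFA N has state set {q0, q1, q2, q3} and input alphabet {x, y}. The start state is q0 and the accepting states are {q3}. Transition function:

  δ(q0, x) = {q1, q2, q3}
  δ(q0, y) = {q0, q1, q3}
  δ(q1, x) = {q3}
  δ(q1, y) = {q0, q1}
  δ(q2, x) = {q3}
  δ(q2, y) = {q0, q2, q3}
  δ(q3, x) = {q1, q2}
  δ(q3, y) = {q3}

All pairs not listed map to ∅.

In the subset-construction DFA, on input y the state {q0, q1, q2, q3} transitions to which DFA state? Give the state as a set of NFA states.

{q0, q1, q2, q3}

δ(q0,y) = {q0, q1, q3}; δ(q1,y) = {q0, q1}; δ(q2,y) = {q0, q2, q3}; δ(q3,y) = {q3}.
Union: {q0, q1, q2, q3}.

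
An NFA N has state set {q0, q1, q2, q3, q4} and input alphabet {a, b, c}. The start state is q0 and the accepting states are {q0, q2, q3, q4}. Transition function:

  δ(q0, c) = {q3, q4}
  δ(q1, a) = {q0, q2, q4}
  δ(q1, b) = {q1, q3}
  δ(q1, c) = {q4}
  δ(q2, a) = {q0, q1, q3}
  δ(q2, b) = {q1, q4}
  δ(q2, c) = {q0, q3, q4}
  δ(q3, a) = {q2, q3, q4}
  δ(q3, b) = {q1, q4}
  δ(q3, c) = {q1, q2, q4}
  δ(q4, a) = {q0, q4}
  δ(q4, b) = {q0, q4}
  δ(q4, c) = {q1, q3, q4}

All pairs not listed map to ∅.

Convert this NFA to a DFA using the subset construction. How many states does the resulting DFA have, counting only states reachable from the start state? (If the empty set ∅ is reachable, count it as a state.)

Start state of the DFA: {q0}.
{q0} --a--> ∅  [new]
{q0} --b--> ∅  [seen]
{q0} --c--> {q3, q4}  [new]
∅ --a--> ∅  [seen]
∅ --b--> ∅  [seen]
∅ --c--> ∅  [seen]
{q3, q4} --a--> {q0, q2, q3, q4}  [new]
{q3, q4} --b--> {q0, q1, q4}  [new]
{q3, q4} --c--> {q1, q2, q3, q4}  [new]
{q0, q2, q3, q4} --a--> {q0, q1, q2, q3, q4}  [new]
{q0, q2, q3, q4} --b--> {q0, q1, q4}  [seen]
{q0, q2, q3, q4} --c--> {q0, q1, q2, q3, q4}  [seen]
{q0, q1, q4} --a--> {q0, q2, q4}  [new]
{q0, q1, q4} --b--> {q0, q1, q3, q4}  [new]
{q0, q1, q4} --c--> {q1, q3, q4}  [new]
{q1, q2, q3, q4} --a--> {q0, q1, q2, q3, q4}  [seen]
{q1, q2, q3, q4} --b--> {q0, q1, q3, q4}  [seen]
{q1, q2, q3, q4} --c--> {q0, q1, q2, q3, q4}  [seen]
{q0, q1, q2, q3, q4} --a--> {q0, q1, q2, q3, q4}  [seen]
{q0, q1, q2, q3, q4} --b--> {q0, q1, q3, q4}  [seen]
{q0, q1, q2, q3, q4} --c--> {q0, q1, q2, q3, q4}  [seen]
{q0, q2, q4} --a--> {q0, q1, q3, q4}  [seen]
{q0, q2, q4} --b--> {q0, q1, q4}  [seen]
{q0, q2, q4} --c--> {q0, q1, q3, q4}  [seen]
{q0, q1, q3, q4} --a--> {q0, q2, q3, q4}  [seen]
{q0, q1, q3, q4} --b--> {q0, q1, q3, q4}  [seen]
{q0, q1, q3, q4} --c--> {q1, q2, q3, q4}  [seen]
{q1, q3, q4} --a--> {q0, q2, q3, q4}  [seen]
{q1, q3, q4} --b--> {q0, q1, q3, q4}  [seen]
{q1, q3, q4} --c--> {q1, q2, q3, q4}  [seen]
Reachable DFA states: {q0}, ∅, {q3, q4}, {q0, q2, q3, q4}, {q0, q1, q4}, {q1, q2, q3, q4}, {q0, q1, q2, q3, q4}, {q0, q2, q4}, {q0, q1, q3, q4}, {q1, q3, q4}.

10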